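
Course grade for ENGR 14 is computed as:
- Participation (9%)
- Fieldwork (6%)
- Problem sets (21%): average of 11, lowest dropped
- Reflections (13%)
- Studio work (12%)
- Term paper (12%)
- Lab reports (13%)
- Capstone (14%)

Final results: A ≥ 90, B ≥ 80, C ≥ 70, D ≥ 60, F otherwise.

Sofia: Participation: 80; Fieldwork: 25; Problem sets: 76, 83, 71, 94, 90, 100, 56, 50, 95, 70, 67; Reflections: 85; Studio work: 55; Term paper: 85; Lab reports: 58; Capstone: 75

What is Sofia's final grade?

Problem sets: drop 50 → average of remaining 10 = 802/10 = 80.2
Weighted total:
  Participation 80 × 0.09 = 7.2
  Fieldwork 25 × 0.06 = 1.5
  Problem sets 80.2 × 0.21 = 16.842
  Reflections 85 × 0.13 = 11.05
  Studio work 55 × 0.12 = 6.6
  Term paper 85 × 0.12 = 10.2
  Lab reports 58 × 0.13 = 7.54
  Capstone 75 × 0.14 = 10.5
Sum = 71.432
71.432 is ≥ 70 and < 80 → C

C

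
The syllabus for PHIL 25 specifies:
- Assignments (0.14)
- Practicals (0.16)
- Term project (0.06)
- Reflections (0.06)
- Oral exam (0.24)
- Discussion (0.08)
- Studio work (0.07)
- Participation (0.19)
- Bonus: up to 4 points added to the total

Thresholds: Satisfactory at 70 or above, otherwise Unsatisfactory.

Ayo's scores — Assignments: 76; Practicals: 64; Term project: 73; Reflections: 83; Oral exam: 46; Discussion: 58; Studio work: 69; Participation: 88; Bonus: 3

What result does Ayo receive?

Satisfactory

Weighted total:
  Assignments 76 × 0.14 = 10.64
  Practicals 64 × 0.16 = 10.24
  Term project 73 × 0.06 = 4.38
  Reflections 83 × 0.06 = 4.98
  Oral exam 46 × 0.24 = 11.04
  Discussion 58 × 0.08 = 4.64
  Studio work 69 × 0.07 = 4.83
  Participation 88 × 0.19 = 16.72
Sum = 67.47
Bonus: 67.47 + 3 = 70.47
70.47 ≥ 70 → Satisfactory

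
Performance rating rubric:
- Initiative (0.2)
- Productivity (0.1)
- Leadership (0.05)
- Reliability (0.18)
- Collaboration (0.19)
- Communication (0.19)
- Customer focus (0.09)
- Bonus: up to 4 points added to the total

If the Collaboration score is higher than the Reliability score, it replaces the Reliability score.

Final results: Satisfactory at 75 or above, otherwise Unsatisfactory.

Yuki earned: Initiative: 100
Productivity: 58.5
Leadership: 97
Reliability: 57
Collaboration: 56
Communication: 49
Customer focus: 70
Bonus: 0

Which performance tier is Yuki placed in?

Collaboration (56) ≤ Reliability (57), so Reliability stays at 57.
Weighted total:
  Initiative 100 × 0.2 = 20
  Productivity 58.5 × 0.1 = 5.85
  Leadership 97 × 0.05 = 4.85
  Reliability 57 × 0.18 = 10.26
  Collaboration 56 × 0.19 = 10.64
  Communication 49 × 0.19 = 9.31
  Customer focus 70 × 0.09 = 6.3
Sum = 67.21
Bonus: 67.21 + 0 = 67.21
67.21 < 75 → Unsatisfactory

Unsatisfactory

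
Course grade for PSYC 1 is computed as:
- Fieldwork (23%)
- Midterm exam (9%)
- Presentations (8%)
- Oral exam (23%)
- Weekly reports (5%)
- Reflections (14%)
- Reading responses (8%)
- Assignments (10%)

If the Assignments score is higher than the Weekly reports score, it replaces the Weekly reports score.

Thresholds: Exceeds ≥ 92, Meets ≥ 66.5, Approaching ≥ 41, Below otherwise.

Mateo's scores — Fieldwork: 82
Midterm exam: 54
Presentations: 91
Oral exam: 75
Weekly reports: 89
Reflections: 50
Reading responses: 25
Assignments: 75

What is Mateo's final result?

Meets

Assignments (75) ≤ Weekly reports (89), so Weekly reports stays at 89.
Weighted total:
  Fieldwork 82 × 0.23 = 18.86
  Midterm exam 54 × 0.09 = 4.86
  Presentations 91 × 0.08 = 7.28
  Oral exam 75 × 0.23 = 17.25
  Weekly reports 89 × 0.05 = 4.45
  Reflections 50 × 0.14 = 7
  Reading responses 25 × 0.08 = 2
  Assignments 75 × 0.1 = 7.5
Sum = 69.2
69.2 is ≥ 66.5 and < 92 → Meets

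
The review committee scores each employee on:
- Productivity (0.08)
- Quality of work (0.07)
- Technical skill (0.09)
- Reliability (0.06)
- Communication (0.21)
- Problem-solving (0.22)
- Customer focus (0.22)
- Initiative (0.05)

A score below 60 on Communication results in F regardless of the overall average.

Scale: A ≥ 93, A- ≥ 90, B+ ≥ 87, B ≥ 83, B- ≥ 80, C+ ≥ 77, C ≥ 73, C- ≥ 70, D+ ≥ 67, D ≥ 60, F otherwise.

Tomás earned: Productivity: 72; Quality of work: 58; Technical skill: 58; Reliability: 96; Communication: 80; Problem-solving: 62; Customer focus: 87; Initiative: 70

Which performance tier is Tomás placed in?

C

Communication score 80 ≥ 60: minimum met.
Weighted total:
  Productivity 72 × 0.08 = 5.76
  Quality of work 58 × 0.07 = 4.06
  Technical skill 58 × 0.09 = 5.22
  Reliability 96 × 0.06 = 5.76
  Communication 80 × 0.21 = 16.8
  Problem-solving 62 × 0.22 = 13.64
  Customer focus 87 × 0.22 = 19.14
  Initiative 70 × 0.05 = 3.5
Sum = 73.88
73.88 is ≥ 73 and < 77 → C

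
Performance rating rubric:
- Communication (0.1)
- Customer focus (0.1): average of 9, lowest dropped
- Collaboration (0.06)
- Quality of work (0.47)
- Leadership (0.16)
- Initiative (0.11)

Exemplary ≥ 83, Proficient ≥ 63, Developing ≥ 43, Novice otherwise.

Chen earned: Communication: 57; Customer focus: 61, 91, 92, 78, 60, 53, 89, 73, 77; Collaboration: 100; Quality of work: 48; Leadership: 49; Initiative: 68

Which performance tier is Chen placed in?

Customer focus: drop 53 → average of remaining 8 = 621/8 = 77.625
Weighted total:
  Communication 57 × 0.1 = 5.7
  Customer focus 77.625 × 0.1 = 7.7625
  Collaboration 100 × 0.06 = 6
  Quality of work 48 × 0.47 = 22.56
  Leadership 49 × 0.16 = 7.84
  Initiative 68 × 0.11 = 7.48
Sum = 57.3425
57.3425 is ≥ 43 and < 63 → Developing

Developing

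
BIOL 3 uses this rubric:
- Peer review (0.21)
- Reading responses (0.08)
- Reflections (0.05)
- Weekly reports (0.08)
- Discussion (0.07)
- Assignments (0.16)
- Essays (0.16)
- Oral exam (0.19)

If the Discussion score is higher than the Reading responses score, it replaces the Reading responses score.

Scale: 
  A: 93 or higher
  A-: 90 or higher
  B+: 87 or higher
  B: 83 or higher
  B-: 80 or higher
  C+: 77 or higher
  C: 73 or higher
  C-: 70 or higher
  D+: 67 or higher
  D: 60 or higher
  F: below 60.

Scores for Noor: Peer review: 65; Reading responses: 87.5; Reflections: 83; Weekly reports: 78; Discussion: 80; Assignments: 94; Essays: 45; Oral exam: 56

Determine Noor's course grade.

Discussion (80) ≤ Reading responses (87.5), so Reading responses stays at 87.5.
Weighted total:
  Peer review 65 × 0.21 = 13.65
  Reading responses 87.5 × 0.08 = 7
  Reflections 83 × 0.05 = 4.15
  Weekly reports 78 × 0.08 = 6.24
  Discussion 80 × 0.07 = 5.6
  Assignments 94 × 0.16 = 15.04
  Essays 45 × 0.16 = 7.2
  Oral exam 56 × 0.19 = 10.64
Sum = 69.52
69.52 is ≥ 67 and < 70 → D+

D+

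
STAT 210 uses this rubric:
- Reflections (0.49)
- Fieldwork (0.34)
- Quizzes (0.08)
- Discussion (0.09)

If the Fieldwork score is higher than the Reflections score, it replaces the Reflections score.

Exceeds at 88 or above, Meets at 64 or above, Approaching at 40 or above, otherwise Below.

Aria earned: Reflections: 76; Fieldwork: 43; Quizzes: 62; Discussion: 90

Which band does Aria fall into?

Meets

Fieldwork (43) ≤ Reflections (76), so Reflections stays at 76.
Weighted total:
  Reflections 76 × 0.49 = 37.24
  Fieldwork 43 × 0.34 = 14.62
  Quizzes 62 × 0.08 = 4.96
  Discussion 90 × 0.09 = 8.1
Sum = 64.92
64.92 is ≥ 64 and < 88 → Meets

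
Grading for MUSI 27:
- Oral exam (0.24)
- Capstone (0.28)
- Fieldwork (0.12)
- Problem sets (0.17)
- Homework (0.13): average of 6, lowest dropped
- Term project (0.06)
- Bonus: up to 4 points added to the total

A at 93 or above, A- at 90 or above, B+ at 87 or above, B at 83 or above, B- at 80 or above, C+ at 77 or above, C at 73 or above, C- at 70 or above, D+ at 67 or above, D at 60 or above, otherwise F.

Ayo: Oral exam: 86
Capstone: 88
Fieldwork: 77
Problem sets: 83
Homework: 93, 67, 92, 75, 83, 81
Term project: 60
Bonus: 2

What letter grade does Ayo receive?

Homework: drop 67 → average of remaining 5 = 424/5 = 84.8
Weighted total:
  Oral exam 86 × 0.24 = 20.64
  Capstone 88 × 0.28 = 24.64
  Fieldwork 77 × 0.12 = 9.24
  Problem sets 83 × 0.17 = 14.11
  Homework 84.8 × 0.13 = 11.024
  Term project 60 × 0.06 = 3.6
Sum = 83.254
Bonus: 83.254 + 2 = 85.254
85.254 is ≥ 83 and < 87 → B

B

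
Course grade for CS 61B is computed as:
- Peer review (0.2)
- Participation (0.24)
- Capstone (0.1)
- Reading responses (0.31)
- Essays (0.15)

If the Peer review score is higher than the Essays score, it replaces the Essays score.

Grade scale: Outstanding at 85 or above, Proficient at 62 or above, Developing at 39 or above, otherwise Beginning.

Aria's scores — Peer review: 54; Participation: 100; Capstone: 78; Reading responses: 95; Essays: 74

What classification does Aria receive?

Proficient

Peer review (54) ≤ Essays (74), so Essays stays at 74.
Weighted total:
  Peer review 54 × 0.2 = 10.8
  Participation 100 × 0.24 = 24
  Capstone 78 × 0.1 = 7.8
  Reading responses 95 × 0.31 = 29.45
  Essays 74 × 0.15 = 11.1
Sum = 83.15
83.15 is ≥ 62 and < 85 → Proficient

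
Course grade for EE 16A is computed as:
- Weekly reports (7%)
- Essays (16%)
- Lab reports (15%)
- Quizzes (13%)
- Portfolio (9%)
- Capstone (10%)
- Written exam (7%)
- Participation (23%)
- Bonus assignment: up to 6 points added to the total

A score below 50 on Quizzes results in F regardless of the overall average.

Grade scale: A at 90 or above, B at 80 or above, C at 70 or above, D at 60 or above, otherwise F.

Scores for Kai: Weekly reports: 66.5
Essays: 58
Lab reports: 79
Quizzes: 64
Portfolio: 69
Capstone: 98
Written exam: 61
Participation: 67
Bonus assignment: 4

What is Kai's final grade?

Quizzes score 64 ≥ 50: minimum met.
Weighted total:
  Weekly reports 66.5 × 0.07 = 4.655
  Essays 58 × 0.16 = 9.28
  Lab reports 79 × 0.15 = 11.85
  Quizzes 64 × 0.13 = 8.32
  Portfolio 69 × 0.09 = 6.21
  Capstone 98 × 0.1 = 9.8
  Written exam 61 × 0.07 = 4.27
  Participation 67 × 0.23 = 15.41
Sum = 69.795
Bonus assignment: 69.795 + 4 = 73.795
73.795 is ≥ 70 and < 80 → C

C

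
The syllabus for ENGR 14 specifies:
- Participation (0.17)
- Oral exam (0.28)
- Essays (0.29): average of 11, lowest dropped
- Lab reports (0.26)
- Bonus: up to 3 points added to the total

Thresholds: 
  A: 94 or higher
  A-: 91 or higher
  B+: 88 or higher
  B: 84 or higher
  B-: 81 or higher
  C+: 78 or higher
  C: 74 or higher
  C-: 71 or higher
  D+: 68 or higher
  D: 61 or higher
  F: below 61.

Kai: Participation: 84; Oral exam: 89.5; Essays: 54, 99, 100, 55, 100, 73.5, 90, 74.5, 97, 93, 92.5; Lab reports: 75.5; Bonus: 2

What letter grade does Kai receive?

Essays: drop 54 → average of remaining 10 = 874.5/10 = 87.45
Weighted total:
  Participation 84 × 0.17 = 14.28
  Oral exam 89.5 × 0.28 = 25.06
  Essays 87.45 × 0.29 = 25.3605
  Lab reports 75.5 × 0.26 = 19.63
Sum = 84.3305
Bonus: 84.3305 + 2 = 86.3305
86.3305 is ≥ 84 and < 88 → B

B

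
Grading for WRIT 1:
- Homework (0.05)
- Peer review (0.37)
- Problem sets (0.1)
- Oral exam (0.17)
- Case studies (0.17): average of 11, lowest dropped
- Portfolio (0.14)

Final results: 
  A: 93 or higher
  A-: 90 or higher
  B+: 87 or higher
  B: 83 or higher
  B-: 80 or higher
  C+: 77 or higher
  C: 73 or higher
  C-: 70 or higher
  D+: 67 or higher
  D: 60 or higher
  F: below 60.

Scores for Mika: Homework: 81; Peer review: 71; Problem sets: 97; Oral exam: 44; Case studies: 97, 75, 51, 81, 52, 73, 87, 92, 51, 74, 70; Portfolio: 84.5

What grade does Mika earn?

Case studies: drop 51 → average of remaining 10 = 752/10 = 75.2
Weighted total:
  Homework 81 × 0.05 = 4.05
  Peer review 71 × 0.37 = 26.27
  Problem sets 97 × 0.1 = 9.7
  Oral exam 44 × 0.17 = 7.48
  Case studies 75.2 × 0.17 = 12.784
  Portfolio 84.5 × 0.14 = 11.83
Sum = 72.114
72.114 is ≥ 70 and < 73 → C-

C-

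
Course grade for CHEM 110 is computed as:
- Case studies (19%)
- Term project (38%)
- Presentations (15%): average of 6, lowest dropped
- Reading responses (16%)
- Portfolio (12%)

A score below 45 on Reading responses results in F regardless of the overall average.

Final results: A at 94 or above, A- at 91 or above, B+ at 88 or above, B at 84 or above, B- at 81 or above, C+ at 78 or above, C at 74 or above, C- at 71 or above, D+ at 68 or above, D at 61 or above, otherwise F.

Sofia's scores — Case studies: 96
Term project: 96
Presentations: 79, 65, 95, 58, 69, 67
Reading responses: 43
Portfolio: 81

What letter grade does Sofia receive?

F

Presentations: drop 58 → average of remaining 5 = 375/5 = 75
Reading responses score 43 < 45: minimum not met.
Weighted total:
  Case studies 96 × 0.19 = 18.24
  Term project 96 × 0.38 = 36.48
  Presentations 75 × 0.15 = 11.25
  Reading responses 43 × 0.16 = 6.88
  Portfolio 81 × 0.12 = 9.72
Sum = 82.57
Because the Reading responses minimum was not met, the result is F.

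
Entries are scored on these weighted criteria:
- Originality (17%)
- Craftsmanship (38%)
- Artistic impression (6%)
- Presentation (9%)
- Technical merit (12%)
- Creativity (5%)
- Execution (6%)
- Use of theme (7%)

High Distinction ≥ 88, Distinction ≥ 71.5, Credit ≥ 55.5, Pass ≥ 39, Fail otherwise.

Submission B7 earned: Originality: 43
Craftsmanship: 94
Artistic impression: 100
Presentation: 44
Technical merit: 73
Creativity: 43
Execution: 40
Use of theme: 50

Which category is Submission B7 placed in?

Credit

Weighted total:
  Originality 43 × 0.17 = 7.31
  Craftsmanship 94 × 0.38 = 35.72
  Artistic impression 100 × 0.06 = 6
  Presentation 44 × 0.09 = 3.96
  Technical merit 73 × 0.12 = 8.76
  Creativity 43 × 0.05 = 2.15
  Execution 40 × 0.06 = 2.4
  Use of theme 50 × 0.07 = 3.5
Sum = 69.8
69.8 is ≥ 55.5 and < 71.5 → Credit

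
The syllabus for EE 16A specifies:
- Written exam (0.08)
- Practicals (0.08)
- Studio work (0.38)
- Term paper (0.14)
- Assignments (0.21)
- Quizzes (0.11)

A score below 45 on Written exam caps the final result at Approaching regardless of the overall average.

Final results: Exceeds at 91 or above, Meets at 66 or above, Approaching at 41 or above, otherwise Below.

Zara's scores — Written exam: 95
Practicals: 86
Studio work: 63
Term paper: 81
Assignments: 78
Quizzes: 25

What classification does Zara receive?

Meets

Written exam score 95 ≥ 45: minimum met.
Weighted total:
  Written exam 95 × 0.08 = 7.6
  Practicals 86 × 0.08 = 6.88
  Studio work 63 × 0.38 = 23.94
  Term paper 81 × 0.14 = 11.34
  Assignments 78 × 0.21 = 16.38
  Quizzes 25 × 0.11 = 2.75
Sum = 68.89
68.89 is ≥ 66 and < 91 → Meets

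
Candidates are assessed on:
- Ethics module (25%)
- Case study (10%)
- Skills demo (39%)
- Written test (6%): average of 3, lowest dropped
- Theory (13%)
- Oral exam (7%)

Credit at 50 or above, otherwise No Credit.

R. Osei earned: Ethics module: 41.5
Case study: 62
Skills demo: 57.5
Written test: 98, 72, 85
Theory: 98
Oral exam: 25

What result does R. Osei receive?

Credit

Written test: drop 72 → average of remaining 2 = 183/2 = 91.5
Weighted total:
  Ethics module 41.5 × 0.25 = 10.375
  Case study 62 × 0.1 = 6.2
  Skills demo 57.5 × 0.39 = 22.425
  Written test 91.5 × 0.06 = 5.49
  Theory 98 × 0.13 = 12.74
  Oral exam 25 × 0.07 = 1.75
Sum = 58.98
58.98 ≥ 50 → Credit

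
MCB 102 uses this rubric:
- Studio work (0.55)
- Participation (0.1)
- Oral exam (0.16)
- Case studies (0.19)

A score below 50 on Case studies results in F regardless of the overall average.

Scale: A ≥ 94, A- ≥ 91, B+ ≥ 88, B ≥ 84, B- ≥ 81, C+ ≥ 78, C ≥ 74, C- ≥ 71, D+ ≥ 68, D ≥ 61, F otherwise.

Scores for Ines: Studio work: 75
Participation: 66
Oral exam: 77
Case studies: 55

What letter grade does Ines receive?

D+

Case studies score 55 ≥ 50: minimum met.
Weighted total:
  Studio work 75 × 0.55 = 41.25
  Participation 66 × 0.1 = 6.6
  Oral exam 77 × 0.16 = 12.32
  Case studies 55 × 0.19 = 10.45
Sum = 70.62
70.62 is ≥ 68 and < 71 → D+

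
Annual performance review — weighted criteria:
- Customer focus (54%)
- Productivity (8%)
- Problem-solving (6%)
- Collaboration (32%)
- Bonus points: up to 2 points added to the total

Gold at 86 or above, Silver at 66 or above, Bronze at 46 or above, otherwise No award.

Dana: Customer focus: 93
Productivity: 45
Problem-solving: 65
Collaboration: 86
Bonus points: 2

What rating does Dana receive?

Weighted total:
  Customer focus 93 × 0.54 = 50.22
  Productivity 45 × 0.08 = 3.6
  Problem-solving 65 × 0.06 = 3.9
  Collaboration 86 × 0.32 = 27.52
Sum = 85.24
Bonus points: 85.24 + 2 = 87.24
87.24 ≥ 86 → Gold

Gold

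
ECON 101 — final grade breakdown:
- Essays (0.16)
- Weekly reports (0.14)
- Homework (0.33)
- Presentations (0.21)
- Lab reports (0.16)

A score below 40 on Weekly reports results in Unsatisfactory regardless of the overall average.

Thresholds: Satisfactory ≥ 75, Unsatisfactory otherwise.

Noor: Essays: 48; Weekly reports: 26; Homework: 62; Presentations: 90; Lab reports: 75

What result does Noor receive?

Unsatisfactory

Weekly reports score 26 < 40: minimum not met.
Weighted total:
  Essays 48 × 0.16 = 7.68
  Weekly reports 26 × 0.14 = 3.64
  Homework 62 × 0.33 = 20.46
  Presentations 90 × 0.21 = 18.9
  Lab reports 75 × 0.16 = 12
Sum = 62.68
Because the Weekly reports minimum was not met, the result is Unsatisfactory.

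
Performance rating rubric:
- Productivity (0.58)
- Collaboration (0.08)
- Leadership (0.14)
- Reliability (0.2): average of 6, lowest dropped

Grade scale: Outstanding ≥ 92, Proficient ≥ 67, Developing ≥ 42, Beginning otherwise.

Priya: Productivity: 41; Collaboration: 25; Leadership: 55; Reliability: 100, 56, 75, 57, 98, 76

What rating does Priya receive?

Developing

Reliability: drop 56 → average of remaining 5 = 406/5 = 81.2
Weighted total:
  Productivity 41 × 0.58 = 23.78
  Collaboration 25 × 0.08 = 2
  Leadership 55 × 0.14 = 7.7
  Reliability 81.2 × 0.2 = 16.24
Sum = 49.72
49.72 is ≥ 42 and < 67 → Developing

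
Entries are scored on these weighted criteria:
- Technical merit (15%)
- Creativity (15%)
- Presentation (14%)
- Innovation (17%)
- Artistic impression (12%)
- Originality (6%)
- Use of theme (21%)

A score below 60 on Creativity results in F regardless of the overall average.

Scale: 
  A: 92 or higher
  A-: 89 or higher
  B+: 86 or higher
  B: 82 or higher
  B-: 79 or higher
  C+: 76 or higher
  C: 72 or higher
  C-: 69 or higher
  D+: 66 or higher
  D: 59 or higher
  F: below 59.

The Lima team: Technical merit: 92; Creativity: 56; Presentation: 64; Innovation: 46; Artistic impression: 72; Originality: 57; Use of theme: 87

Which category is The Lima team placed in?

F

Creativity score 56 < 60: minimum not met.
Weighted total:
  Technical merit 92 × 0.15 = 13.8
  Creativity 56 × 0.15 = 8.4
  Presentation 64 × 0.14 = 8.96
  Innovation 46 × 0.17 = 7.82
  Artistic impression 72 × 0.12 = 8.64
  Originality 57 × 0.06 = 3.42
  Use of theme 87 × 0.21 = 18.27
Sum = 69.31
Because the Creativity minimum was not met, the result is F.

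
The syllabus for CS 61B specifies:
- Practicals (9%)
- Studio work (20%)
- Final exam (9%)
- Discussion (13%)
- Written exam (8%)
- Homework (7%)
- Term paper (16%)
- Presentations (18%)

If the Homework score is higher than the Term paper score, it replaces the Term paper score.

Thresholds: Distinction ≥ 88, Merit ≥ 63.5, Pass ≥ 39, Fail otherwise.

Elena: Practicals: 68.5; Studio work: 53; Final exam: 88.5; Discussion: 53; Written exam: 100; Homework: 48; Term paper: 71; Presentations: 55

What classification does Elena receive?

Merit

Homework (48) ≤ Term paper (71), so Term paper stays at 71.
Weighted total:
  Practicals 68.5 × 0.09 = 6.165
  Studio work 53 × 0.2 = 10.6
  Final exam 88.5 × 0.09 = 7.965
  Discussion 53 × 0.13 = 6.89
  Written exam 100 × 0.08 = 8
  Homework 48 × 0.07 = 3.36
  Term paper 71 × 0.16 = 11.36
  Presentations 55 × 0.18 = 9.9
Sum = 64.24
64.24 is ≥ 63.5 and < 88 → Merit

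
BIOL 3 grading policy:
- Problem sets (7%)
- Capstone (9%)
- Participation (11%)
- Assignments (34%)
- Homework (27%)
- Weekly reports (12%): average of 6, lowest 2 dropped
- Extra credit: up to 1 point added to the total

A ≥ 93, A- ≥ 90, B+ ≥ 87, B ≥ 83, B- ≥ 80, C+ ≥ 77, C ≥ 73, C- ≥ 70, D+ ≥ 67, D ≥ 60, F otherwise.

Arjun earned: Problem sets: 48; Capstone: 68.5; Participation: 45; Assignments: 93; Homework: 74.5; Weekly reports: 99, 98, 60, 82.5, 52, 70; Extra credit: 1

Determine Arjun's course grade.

C+

Weekly reports: drop 52, 60 → average of remaining 4 = 349.5/4 = 87.375
Weighted total:
  Problem sets 48 × 0.07 = 3.36
  Capstone 68.5 × 0.09 = 6.165
  Participation 45 × 0.11 = 4.95
  Assignments 93 × 0.34 = 31.62
  Homework 74.5 × 0.27 = 20.115
  Weekly reports 87.375 × 0.12 = 10.485
Sum = 76.695
Extra credit: 76.695 + 1 = 77.695
77.695 is ≥ 77 and < 80 → C+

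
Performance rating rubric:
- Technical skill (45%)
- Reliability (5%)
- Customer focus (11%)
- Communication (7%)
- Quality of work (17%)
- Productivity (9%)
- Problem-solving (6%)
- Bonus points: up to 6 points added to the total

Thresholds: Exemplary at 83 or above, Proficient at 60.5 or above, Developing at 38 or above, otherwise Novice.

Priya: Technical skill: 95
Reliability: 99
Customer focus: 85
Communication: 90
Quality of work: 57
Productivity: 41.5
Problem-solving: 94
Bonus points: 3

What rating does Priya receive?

Weighted total:
  Technical skill 95 × 0.45 = 42.75
  Reliability 99 × 0.05 = 4.95
  Customer focus 85 × 0.11 = 9.35
  Communication 90 × 0.07 = 6.3
  Quality of work 57 × 0.17 = 9.69
  Productivity 41.5 × 0.09 = 3.735
  Problem-solving 94 × 0.06 = 5.64
Sum = 82.415
Bonus points: 82.415 + 3 = 85.415
85.415 ≥ 83 → Exemplary

Exemplary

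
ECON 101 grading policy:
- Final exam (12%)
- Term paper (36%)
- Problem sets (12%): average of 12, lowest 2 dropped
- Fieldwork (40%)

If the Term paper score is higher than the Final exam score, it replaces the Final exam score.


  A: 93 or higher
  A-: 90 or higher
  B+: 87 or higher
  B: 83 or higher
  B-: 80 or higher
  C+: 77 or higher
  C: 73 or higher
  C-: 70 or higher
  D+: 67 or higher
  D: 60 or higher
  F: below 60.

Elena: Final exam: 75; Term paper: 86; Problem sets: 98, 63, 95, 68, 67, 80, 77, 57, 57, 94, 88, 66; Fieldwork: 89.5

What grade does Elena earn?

B

Problem sets: drop 57, 57 → average of remaining 10 = 796/10 = 79.6
Term paper (86) > Final exam (75), so Final exam counts as 86.
Weighted total:
  Final exam 86 × 0.12 = 10.32
  Term paper 86 × 0.36 = 30.96
  Problem sets 79.6 × 0.12 = 9.552
  Fieldwork 89.5 × 0.4 = 35.8
Sum = 86.632
86.632 is ≥ 83 and < 87 → B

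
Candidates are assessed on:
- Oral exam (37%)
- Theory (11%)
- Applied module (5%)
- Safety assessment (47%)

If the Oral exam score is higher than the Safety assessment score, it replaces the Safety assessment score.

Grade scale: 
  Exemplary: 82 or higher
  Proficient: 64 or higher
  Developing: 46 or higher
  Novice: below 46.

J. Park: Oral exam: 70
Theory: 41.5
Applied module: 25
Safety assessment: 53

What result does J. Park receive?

Oral exam (70) > Safety assessment (53), so Safety assessment counts as 70.
Weighted total:
  Oral exam 70 × 0.37 = 25.9
  Theory 41.5 × 0.11 = 4.565
  Applied module 25 × 0.05 = 1.25
  Safety assessment 70 × 0.47 = 32.9
Sum = 64.615
64.615 is ≥ 64 and < 82 → Proficient

Proficient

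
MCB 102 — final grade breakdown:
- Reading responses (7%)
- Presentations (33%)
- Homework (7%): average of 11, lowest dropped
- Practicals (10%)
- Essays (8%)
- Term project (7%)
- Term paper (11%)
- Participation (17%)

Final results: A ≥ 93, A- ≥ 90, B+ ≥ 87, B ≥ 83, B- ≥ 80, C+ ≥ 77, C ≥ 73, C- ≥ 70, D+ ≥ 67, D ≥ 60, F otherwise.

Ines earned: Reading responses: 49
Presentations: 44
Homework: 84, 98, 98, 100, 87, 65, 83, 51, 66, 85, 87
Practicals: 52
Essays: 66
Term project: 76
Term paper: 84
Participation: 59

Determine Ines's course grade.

F

Homework: drop 51 → average of remaining 10 = 853/10 = 85.3
Weighted total:
  Reading responses 49 × 0.07 = 3.43
  Presentations 44 × 0.33 = 14.52
  Homework 85.3 × 0.07 = 5.971
  Practicals 52 × 0.1 = 5.2
  Essays 66 × 0.08 = 5.28
  Term project 76 × 0.07 = 5.32
  Term paper 84 × 0.11 = 9.24
  Participation 59 × 0.17 = 10.03
Sum = 58.991
58.991 < 60 → F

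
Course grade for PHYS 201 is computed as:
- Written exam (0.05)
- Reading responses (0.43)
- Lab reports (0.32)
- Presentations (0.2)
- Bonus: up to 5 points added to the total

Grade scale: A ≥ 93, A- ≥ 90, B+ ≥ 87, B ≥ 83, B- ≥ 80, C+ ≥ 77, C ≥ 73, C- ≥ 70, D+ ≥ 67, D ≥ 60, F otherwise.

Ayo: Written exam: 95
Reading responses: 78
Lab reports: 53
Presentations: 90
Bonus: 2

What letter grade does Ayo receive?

C

Weighted total:
  Written exam 95 × 0.05 = 4.75
  Reading responses 78 × 0.43 = 33.54
  Lab reports 53 × 0.32 = 16.96
  Presentations 90 × 0.2 = 18
Sum = 73.25
Bonus: 73.25 + 2 = 75.25
75.25 is ≥ 73 and < 77 → C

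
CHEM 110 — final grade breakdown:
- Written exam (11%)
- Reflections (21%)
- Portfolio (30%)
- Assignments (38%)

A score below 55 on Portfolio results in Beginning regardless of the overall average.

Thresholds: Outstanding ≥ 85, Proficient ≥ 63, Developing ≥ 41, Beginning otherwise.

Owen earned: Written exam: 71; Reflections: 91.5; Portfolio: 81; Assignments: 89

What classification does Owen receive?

Portfolio score 81 ≥ 55: minimum met.
Weighted total:
  Written exam 71 × 0.11 = 7.81
  Reflections 91.5 × 0.21 = 19.215
  Portfolio 81 × 0.3 = 24.3
  Assignments 89 × 0.38 = 33.82
Sum = 85.145
85.145 ≥ 85 → Outstanding

Outstanding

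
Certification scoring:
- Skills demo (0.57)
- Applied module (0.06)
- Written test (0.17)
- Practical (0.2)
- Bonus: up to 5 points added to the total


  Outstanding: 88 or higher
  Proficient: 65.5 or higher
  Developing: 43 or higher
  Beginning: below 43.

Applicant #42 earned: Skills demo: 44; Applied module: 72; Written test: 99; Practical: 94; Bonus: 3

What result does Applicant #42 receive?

Weighted total:
  Skills demo 44 × 0.57 = 25.08
  Applied module 72 × 0.06 = 4.32
  Written test 99 × 0.17 = 16.83
  Practical 94 × 0.2 = 18.8
Sum = 65.03
Bonus: 65.03 + 3 = 68.03
68.03 is ≥ 65.5 and < 88 → Proficient

Proficient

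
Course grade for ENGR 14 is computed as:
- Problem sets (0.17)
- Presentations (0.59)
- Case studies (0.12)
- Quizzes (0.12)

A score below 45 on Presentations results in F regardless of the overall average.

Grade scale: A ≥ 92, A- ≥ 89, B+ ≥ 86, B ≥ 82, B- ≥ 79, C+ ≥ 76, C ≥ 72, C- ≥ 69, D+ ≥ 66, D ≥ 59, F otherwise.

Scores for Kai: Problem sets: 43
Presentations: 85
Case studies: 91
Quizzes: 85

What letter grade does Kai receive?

Presentations score 85 ≥ 45: minimum met.
Weighted total:
  Problem sets 43 × 0.17 = 7.31
  Presentations 85 × 0.59 = 50.15
  Case studies 91 × 0.12 = 10.92
  Quizzes 85 × 0.12 = 10.2
Sum = 78.58
78.58 is ≥ 76 and < 79 → C+

C+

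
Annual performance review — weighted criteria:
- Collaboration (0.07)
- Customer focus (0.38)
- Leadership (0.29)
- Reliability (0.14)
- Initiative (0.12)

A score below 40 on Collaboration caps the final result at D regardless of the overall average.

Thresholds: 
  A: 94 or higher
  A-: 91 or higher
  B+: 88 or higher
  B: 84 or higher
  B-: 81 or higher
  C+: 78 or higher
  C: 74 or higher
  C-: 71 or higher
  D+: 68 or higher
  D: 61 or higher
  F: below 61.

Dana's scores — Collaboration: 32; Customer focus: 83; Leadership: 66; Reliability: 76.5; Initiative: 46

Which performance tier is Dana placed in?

D

Collaboration score 32 < 40: minimum not met.
Weighted total:
  Collaboration 32 × 0.07 = 2.24
  Customer focus 83 × 0.38 = 31.54
  Leadership 66 × 0.29 = 19.14
  Reliability 76.5 × 0.14 = 10.71
  Initiative 46 × 0.12 = 5.52
Sum = 69.15
69.15 would be D+; cap at D applies → D.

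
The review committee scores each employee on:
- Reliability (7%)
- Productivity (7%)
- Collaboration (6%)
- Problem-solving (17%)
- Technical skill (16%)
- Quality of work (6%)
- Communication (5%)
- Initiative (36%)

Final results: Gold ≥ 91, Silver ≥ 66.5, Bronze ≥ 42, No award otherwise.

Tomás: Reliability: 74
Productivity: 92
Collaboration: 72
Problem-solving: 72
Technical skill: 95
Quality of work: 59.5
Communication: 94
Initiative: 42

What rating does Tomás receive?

Silver

Weighted total:
  Reliability 74 × 0.07 = 5.18
  Productivity 92 × 0.07 = 6.44
  Collaboration 72 × 0.06 = 4.32
  Problem-solving 72 × 0.17 = 12.24
  Technical skill 95 × 0.16 = 15.2
  Quality of work 59.5 × 0.06 = 3.57
  Communication 94 × 0.05 = 4.7
  Initiative 42 × 0.36 = 15.12
Sum = 66.77
66.77 is ≥ 66.5 and < 91 → Silver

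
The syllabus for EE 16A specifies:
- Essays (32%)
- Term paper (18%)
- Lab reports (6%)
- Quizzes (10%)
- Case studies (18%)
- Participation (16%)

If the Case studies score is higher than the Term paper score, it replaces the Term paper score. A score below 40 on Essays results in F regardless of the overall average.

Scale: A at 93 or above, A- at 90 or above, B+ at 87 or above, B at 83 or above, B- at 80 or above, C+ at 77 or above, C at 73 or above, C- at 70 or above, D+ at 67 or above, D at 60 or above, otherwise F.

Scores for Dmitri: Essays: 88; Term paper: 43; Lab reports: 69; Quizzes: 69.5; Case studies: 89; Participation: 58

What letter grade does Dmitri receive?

Case studies (89) > Term paper (43), so Term paper counts as 89.
Essays score 88 ≥ 40: minimum met.
Weighted total:
  Essays 88 × 0.32 = 28.16
  Term paper 89 × 0.18 = 16.02
  Lab reports 69 × 0.06 = 4.14
  Quizzes 69.5 × 0.1 = 6.95
  Case studies 89 × 0.18 = 16.02
  Participation 58 × 0.16 = 9.28
Sum = 80.57
80.57 is ≥ 80 and < 83 → B-

B-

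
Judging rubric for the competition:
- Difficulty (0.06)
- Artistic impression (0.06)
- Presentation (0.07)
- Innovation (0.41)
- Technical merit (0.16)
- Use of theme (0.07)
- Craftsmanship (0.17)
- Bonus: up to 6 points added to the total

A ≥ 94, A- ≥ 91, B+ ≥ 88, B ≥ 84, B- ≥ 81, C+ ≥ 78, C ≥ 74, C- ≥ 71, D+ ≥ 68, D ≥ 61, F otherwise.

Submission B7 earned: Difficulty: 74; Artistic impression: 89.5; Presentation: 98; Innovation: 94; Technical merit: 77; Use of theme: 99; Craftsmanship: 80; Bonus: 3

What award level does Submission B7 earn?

A-

Weighted total:
  Difficulty 74 × 0.06 = 4.44
  Artistic impression 89.5 × 0.06 = 5.37
  Presentation 98 × 0.07 = 6.86
  Innovation 94 × 0.41 = 38.54
  Technical merit 77 × 0.16 = 12.32
  Use of theme 99 × 0.07 = 6.93
  Craftsmanship 80 × 0.17 = 13.6
Sum = 88.06
Bonus: 88.06 + 3 = 91.06
91.06 is ≥ 91 and < 94 → A-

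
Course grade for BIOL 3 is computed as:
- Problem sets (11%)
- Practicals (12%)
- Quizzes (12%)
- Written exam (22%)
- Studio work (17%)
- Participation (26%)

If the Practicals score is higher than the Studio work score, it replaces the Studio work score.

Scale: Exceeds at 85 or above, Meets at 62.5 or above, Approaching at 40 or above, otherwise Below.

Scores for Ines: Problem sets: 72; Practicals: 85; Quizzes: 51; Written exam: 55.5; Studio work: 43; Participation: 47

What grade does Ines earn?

Practicals (85) > Studio work (43), so Studio work counts as 85.
Weighted total:
  Problem sets 72 × 0.11 = 7.92
  Practicals 85 × 0.12 = 10.2
  Quizzes 51 × 0.12 = 6.12
  Written exam 55.5 × 0.22 = 12.21
  Studio work 85 × 0.17 = 14.45
  Participation 47 × 0.26 = 12.22
Sum = 63.12
63.12 is ≥ 62.5 and < 85 → Meets

Meets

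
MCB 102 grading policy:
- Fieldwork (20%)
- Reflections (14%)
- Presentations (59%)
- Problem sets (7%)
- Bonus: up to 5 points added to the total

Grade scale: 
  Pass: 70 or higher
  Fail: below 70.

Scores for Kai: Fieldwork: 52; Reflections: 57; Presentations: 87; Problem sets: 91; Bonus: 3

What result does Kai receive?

Weighted total:
  Fieldwork 52 × 0.2 = 10.4
  Reflections 57 × 0.14 = 7.98
  Presentations 87 × 0.59 = 51.33
  Problem sets 91 × 0.07 = 6.37
Sum = 76.08
Bonus: 76.08 + 3 = 79.08
79.08 ≥ 70 → Pass

Pass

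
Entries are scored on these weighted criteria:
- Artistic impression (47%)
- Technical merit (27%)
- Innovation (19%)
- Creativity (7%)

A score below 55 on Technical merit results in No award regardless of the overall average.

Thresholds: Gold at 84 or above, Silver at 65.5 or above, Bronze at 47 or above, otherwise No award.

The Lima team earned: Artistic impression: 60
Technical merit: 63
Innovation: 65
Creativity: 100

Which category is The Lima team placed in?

Bronze

Technical merit score 63 ≥ 55: minimum met.
Weighted total:
  Artistic impression 60 × 0.47 = 28.2
  Technical merit 63 × 0.27 = 17.01
  Innovation 65 × 0.19 = 12.35
  Creativity 100 × 0.07 = 7
Sum = 64.56
64.56 is ≥ 47 and < 65.5 → Bronze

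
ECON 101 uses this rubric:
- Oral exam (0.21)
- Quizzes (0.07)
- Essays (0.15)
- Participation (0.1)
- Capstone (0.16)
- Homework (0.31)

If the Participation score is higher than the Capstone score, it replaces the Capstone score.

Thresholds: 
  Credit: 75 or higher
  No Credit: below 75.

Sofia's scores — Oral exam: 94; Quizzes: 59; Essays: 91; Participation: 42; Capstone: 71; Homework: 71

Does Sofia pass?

Participation (42) ≤ Capstone (71), so Capstone stays at 71.
Weighted total:
  Oral exam 94 × 0.21 = 19.74
  Quizzes 59 × 0.07 = 4.13
  Essays 91 × 0.15 = 13.65
  Participation 42 × 0.1 = 4.2
  Capstone 71 × 0.16 = 11.36
  Homework 71 × 0.31 = 22.01
Sum = 75.09
75.09 ≥ 75 → Credit

Credit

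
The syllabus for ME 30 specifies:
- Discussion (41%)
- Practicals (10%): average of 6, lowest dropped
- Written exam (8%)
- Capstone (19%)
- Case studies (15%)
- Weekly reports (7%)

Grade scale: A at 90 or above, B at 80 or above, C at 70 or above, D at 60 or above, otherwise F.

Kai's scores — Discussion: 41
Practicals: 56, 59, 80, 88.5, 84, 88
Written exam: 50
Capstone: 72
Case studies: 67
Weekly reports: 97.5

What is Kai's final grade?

Practicals: drop 56 → average of remaining 5 = 399.5/5 = 79.9
Weighted total:
  Discussion 41 × 0.41 = 16.81
  Practicals 79.9 × 0.1 = 7.99
  Written exam 50 × 0.08 = 4
  Capstone 72 × 0.19 = 13.68
  Case studies 67 × 0.15 = 10.05
  Weekly reports 97.5 × 0.07 = 6.825
Sum = 59.355
59.355 < 60 → F

F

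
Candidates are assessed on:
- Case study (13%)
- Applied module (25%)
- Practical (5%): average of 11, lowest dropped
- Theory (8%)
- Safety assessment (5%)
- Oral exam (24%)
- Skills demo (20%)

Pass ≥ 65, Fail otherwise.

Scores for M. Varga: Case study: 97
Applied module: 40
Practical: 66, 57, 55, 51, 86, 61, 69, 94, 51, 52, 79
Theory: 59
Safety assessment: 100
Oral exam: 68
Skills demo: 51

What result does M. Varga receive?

Practical: drop 51 → average of remaining 10 = 670/10 = 67
Weighted total:
  Case study 97 × 0.13 = 12.61
  Applied module 40 × 0.25 = 10
  Practical 67 × 0.05 = 3.35
  Theory 59 × 0.08 = 4.72
  Safety assessment 100 × 0.05 = 5
  Oral exam 68 × 0.24 = 16.32
  Skills demo 51 × 0.2 = 10.2
Sum = 62.2
62.2 < 65 → Fail

Fail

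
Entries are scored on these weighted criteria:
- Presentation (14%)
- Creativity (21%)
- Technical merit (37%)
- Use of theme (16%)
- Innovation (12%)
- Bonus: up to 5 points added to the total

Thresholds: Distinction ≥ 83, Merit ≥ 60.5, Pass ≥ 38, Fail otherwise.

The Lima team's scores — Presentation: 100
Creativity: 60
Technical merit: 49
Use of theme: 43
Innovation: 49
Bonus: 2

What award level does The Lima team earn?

Pass

Weighted total:
  Presentation 100 × 0.14 = 14
  Creativity 60 × 0.21 = 12.6
  Technical merit 49 × 0.37 = 18.13
  Use of theme 43 × 0.16 = 6.88
  Innovation 49 × 0.12 = 5.88
Sum = 57.49
Bonus: 57.49 + 2 = 59.49
59.49 is ≥ 38 and < 60.5 → Pass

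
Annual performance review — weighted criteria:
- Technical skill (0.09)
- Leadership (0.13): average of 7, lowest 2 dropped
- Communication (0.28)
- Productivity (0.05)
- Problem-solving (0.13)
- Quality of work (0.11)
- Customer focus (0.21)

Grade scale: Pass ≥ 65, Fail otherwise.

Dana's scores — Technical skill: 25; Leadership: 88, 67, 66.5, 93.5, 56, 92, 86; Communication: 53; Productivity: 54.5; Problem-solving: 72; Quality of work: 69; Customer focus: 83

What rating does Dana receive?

Leadership: drop 56, 66.5 → average of remaining 5 = 426.5/5 = 85.3
Weighted total:
  Technical skill 25 × 0.09 = 2.25
  Leadership 85.3 × 0.13 = 11.089
  Communication 53 × 0.28 = 14.84
  Productivity 54.5 × 0.05 = 2.725
  Problem-solving 72 × 0.13 = 9.36
  Quality of work 69 × 0.11 = 7.59
  Customer focus 83 × 0.21 = 17.43
Sum = 65.284
65.284 ≥ 65 → Pass

Pass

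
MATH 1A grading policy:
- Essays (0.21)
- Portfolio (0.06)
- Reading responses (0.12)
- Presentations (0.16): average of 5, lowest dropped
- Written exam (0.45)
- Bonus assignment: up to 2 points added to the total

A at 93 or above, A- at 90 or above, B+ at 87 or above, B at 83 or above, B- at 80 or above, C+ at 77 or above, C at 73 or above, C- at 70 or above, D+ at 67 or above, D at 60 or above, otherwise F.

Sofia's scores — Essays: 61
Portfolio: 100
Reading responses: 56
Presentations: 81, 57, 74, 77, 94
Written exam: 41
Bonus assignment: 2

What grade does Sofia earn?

Presentations: drop 57 → average of remaining 4 = 326/4 = 81.5
Weighted total:
  Essays 61 × 0.21 = 12.81
  Portfolio 100 × 0.06 = 6
  Reading responses 56 × 0.12 = 6.72
  Presentations 81.5 × 0.16 = 13.04
  Written exam 41 × 0.45 = 18.45
Sum = 57.02
Bonus assignment: 57.02 + 2 = 59.02
59.02 < 60 → F

F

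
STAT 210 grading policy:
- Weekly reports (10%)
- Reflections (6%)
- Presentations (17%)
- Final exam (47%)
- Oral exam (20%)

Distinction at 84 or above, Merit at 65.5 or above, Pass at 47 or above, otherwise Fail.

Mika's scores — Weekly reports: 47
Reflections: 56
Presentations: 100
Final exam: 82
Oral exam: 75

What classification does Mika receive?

Merit

Weighted total:
  Weekly reports 47 × 0.1 = 4.7
  Reflections 56 × 0.06 = 3.36
  Presentations 100 × 0.17 = 17
  Final exam 82 × 0.47 = 38.54
  Oral exam 75 × 0.2 = 15
Sum = 78.6
78.6 is ≥ 65.5 and < 84 → Merit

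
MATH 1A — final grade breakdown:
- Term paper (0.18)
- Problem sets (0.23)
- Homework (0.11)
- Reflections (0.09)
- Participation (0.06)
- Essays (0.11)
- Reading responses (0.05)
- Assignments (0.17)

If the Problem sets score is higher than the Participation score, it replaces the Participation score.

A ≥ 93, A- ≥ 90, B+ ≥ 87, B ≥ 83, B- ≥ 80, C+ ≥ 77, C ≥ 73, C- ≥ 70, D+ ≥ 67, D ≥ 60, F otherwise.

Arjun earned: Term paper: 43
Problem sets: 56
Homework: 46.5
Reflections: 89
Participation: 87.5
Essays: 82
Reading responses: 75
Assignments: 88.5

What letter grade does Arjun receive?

D

Problem sets (56) ≤ Participation (87.5), so Participation stays at 87.5.
Weighted total:
  Term paper 43 × 0.18 = 7.74
  Problem sets 56 × 0.23 = 12.88
  Homework 46.5 × 0.11 = 5.115
  Reflections 89 × 0.09 = 8.01
  Participation 87.5 × 0.06 = 5.25
  Essays 82 × 0.11 = 9.02
  Reading responses 75 × 0.05 = 3.75
  Assignments 88.5 × 0.17 = 15.045
Sum = 66.81
66.81 is ≥ 60 and < 67 → D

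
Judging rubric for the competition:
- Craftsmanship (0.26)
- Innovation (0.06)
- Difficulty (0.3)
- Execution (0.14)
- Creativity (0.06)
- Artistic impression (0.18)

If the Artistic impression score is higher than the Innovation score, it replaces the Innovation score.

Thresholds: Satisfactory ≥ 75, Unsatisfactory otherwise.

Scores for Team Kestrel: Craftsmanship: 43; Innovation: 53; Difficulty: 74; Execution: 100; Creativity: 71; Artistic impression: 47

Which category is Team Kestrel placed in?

Unsatisfactory

Artistic impression (47) ≤ Innovation (53), so Innovation stays at 53.
Weighted total:
  Craftsmanship 43 × 0.26 = 11.18
  Innovation 53 × 0.06 = 3.18
  Difficulty 74 × 0.3 = 22.2
  Execution 100 × 0.14 = 14
  Creativity 71 × 0.06 = 4.26
  Artistic impression 47 × 0.18 = 8.46
Sum = 63.28
63.28 < 75 → Unsatisfactory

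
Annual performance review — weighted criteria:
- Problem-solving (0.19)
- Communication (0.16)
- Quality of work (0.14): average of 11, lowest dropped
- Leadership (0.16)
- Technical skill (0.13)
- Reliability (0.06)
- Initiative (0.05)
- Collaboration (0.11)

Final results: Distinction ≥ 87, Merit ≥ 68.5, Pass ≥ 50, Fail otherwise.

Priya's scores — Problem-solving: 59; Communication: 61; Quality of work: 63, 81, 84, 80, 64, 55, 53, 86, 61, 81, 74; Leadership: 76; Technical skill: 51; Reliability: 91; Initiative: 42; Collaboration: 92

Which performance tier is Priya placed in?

Pass

Quality of work: drop 53 → average of remaining 10 = 729/10 = 72.9
Weighted total:
  Problem-solving 59 × 0.19 = 11.21
  Communication 61 × 0.16 = 9.76
  Quality of work 72.9 × 0.14 = 10.206
  Leadership 76 × 0.16 = 12.16
  Technical skill 51 × 0.13 = 6.63
  Reliability 91 × 0.06 = 5.46
  Initiative 42 × 0.05 = 2.1
  Collaboration 92 × 0.11 = 10.12
Sum = 67.646
67.646 is ≥ 50 and < 68.5 → Pass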